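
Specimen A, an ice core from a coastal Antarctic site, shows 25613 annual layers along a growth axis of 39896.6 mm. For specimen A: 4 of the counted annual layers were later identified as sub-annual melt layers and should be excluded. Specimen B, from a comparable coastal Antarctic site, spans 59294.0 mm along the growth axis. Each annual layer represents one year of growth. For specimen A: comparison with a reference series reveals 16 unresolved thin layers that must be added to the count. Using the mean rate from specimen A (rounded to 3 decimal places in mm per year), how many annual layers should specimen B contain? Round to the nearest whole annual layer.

Specimen A: true annual layer count = 25613 − 4 + 16 = 25625.
A: Extension rate ≈ 39896.6 / 25625 = 1.557 mm/year.
For B, 59294.0 / 1.557 = 38082.21 years ≈ 38082 annual layers.

38082 annual layers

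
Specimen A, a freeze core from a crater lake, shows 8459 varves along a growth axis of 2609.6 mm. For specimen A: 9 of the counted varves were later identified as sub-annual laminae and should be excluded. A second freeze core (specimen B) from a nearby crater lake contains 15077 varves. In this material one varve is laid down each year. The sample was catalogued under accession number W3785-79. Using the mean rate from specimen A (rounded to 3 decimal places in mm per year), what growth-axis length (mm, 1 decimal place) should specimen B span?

Specimen A: correcting the raw count gives 8459 − 9 = 8450 true varves.
A: Extension rate ≈ 2609.6 / 8450 = 0.309 mm/year.
For B, 0.309 mm/year × 15077 years = 4658.8 mm.

4658.8 mm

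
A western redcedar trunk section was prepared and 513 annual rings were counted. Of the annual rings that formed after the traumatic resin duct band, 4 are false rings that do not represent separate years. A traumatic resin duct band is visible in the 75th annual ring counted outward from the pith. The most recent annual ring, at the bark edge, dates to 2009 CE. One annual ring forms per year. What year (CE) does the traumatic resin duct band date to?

1575 CE

The traumatic resin duct band sits at annual ring 75 from the pith, so 513 − 75 = 438 annual rings formed after it.
Excluding 4 false annual rings: 438 − 4 = 434.
The annual ring at the bark edge is 2009 CE, so the traumatic resin duct band dates to 2009 − 434 = 1575 CE.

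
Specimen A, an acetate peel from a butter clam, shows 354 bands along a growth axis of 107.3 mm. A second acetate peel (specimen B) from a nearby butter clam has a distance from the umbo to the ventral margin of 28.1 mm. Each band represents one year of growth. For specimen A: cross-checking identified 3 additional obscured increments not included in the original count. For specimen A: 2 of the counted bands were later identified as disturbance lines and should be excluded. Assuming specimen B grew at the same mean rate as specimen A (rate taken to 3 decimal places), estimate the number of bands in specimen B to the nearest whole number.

93 bands

Specimen A: adjusted count: 354 − 2 + 3 = 355 bands.
A: Mean rate = 107.3 mm / 355 years ≈ 0.302 mm per year.
Specimen B: 28.1 mm / 0.302 mm per year = 93.05 years ≈ 93 bands.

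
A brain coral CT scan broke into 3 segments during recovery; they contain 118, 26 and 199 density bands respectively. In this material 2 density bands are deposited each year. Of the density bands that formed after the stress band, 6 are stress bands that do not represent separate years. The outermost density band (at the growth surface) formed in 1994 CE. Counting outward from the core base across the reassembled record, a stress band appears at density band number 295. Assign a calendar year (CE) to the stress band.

Total density bands = 118 + 26 + 199 = 343.
Between density band 295 and the growth surface there are 343 − 295 = 48 density bands.
48 − 6 false = 42 true density bands after the stress band.
42 density bands at 2 per year is 42 / 2 = 21 years.
The density band at the growth surface is 1994 CE, so the stress band dates to 1994 − 21 = 1973 CE.

1973 CE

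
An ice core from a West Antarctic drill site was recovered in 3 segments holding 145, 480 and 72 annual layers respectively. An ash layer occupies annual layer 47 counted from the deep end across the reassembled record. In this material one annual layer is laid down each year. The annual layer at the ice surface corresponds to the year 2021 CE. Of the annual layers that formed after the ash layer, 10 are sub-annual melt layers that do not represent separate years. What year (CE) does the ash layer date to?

1381 CE

Total annual layers = 145 + 480 + 72 = 697.
697 − 47 = 650 annual layers lie beyond the ash layer toward the ice surface.
Removing the 10 false annual layers leaves 650 − 10 = 640 true annual layers beyond the ash layer.
The annual layer at the ice surface is 2021 CE, so the ash layer dates to 2021 − 640 = 1381 CE.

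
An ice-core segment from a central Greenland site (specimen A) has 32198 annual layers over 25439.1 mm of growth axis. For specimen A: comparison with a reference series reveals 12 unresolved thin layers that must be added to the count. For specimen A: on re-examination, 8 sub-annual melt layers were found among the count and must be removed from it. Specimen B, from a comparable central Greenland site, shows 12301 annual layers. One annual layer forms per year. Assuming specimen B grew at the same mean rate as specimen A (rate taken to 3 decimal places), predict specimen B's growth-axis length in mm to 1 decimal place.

9717.8 mm

Specimen A: adjusted count: 32198 − 8 + 12 = 32202 annual layers.
A: 25439.1 mm over 32202 years gives 25439.1 / 32202 ≈ 0.790 mm/yr.
B's length ≈ 0.790 × 12301 = 9717.8 mm.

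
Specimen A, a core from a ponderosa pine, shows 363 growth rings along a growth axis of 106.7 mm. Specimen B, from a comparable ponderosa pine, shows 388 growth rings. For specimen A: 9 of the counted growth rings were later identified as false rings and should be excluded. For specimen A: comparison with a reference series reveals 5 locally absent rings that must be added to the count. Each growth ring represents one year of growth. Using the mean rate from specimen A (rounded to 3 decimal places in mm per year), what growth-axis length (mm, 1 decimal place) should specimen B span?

Specimen A: adjusted count: 363 − 9 + 5 = 359 growth rings.
A: Extension rate ≈ 106.7 / 359 = 0.297 mm/yr.
For B, 0.297 mm/year × 388 years = 115.2 mm.

115.2 mm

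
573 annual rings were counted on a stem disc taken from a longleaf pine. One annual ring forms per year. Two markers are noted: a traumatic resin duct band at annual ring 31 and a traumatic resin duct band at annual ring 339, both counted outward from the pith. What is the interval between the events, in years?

308 years

The two markers are separated by 339 − 31 = 308 annual rings.
That is 308 years at one annual ring per year.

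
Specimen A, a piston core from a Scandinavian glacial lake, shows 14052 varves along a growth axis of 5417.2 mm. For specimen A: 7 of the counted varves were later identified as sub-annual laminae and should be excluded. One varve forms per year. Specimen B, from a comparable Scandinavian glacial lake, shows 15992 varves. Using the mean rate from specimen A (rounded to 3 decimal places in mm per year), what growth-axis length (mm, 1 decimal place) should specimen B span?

6172.9 mm

Specimen A: after corrections the count is 14052 − 7 = 14045 varves.
A: Extension rate ≈ 5417.2 / 14045 = 0.386 mm per year.
Length of B = 0.386 × 15992 = 6172.9 mm.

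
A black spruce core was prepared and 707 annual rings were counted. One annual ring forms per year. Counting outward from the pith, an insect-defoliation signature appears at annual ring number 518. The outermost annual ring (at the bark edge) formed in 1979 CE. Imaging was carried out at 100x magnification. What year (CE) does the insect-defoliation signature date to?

1790 CE

The insect-defoliation signature sits at annual ring 518 from the pith, so 707 − 518 = 189 annual rings formed after it.
Counting back 189 years from 1979 CE places the insect-defoliation signature in 1979 − 189 = 1790 CE.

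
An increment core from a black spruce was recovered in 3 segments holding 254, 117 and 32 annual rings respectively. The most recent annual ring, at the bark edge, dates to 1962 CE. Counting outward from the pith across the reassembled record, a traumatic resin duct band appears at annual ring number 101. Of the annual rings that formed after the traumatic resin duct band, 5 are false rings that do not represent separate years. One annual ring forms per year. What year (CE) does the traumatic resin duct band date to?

Total annual rings = 254 + 117 + 32 = 403.
Between annual ring 101 and the bark edge there are 403 − 101 = 302 annual rings.
Removing the 5 false annual rings leaves 302 − 5 = 297 true annual rings beyond the traumatic resin duct band.
Counting back 297 years from 1962 CE places the traumatic resin duct band in 1962 − 297 = 1665 CE.

1665 CE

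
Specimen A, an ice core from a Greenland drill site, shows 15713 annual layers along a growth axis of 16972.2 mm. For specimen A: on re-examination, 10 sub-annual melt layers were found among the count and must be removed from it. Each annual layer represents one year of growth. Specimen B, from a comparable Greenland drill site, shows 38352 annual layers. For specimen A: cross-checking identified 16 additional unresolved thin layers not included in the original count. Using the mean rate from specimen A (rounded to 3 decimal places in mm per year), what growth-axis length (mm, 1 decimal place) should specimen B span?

41420.2 mm

Specimen A: adjusted count: 15713 − 10 + 16 = 15719 annual layers.
A: 16972.2 mm over 15719 years gives 16972.2 / 15719 ≈ 1.080 mm/yr.
Length of B = 1.080 × 38352 = 41420.2 mm.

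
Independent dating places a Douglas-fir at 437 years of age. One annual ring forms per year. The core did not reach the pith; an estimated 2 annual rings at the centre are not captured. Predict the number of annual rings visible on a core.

At one annual ring per year, 437 years correspond to 437 annual rings.
Less the 2 uncaptured annual rings: 437 − 2 = 435.

435 annual rings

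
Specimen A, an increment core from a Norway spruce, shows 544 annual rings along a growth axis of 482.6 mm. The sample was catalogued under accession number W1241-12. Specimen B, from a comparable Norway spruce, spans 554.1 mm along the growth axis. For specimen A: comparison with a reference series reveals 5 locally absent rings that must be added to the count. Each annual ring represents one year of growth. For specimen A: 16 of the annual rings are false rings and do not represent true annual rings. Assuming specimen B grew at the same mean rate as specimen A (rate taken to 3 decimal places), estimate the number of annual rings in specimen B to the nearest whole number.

612 annual rings

Specimen A: true annual ring count = 544 − 16 + 5 = 533.
A: Extension rate ≈ 482.6 / 533 = 0.905 mm/yr.
B spans 554.1 / 0.905 = 612.27 years ≈ 612 annual rings.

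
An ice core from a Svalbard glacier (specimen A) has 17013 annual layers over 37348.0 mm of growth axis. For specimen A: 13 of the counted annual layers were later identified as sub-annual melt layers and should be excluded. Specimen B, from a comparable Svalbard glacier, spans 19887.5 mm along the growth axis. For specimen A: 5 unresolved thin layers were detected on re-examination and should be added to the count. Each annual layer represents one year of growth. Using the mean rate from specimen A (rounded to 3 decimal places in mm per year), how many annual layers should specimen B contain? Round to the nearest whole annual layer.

9056 annual layers

Specimen A: adjusted count: 17013 − 13 + 5 = 17005 annual layers.
A: Extension rate ≈ 37348.0 / 17005 = 2.196 mm per year.
For B, 19887.5 / 2.196 = 9056.24 years ≈ 9056 annual layers.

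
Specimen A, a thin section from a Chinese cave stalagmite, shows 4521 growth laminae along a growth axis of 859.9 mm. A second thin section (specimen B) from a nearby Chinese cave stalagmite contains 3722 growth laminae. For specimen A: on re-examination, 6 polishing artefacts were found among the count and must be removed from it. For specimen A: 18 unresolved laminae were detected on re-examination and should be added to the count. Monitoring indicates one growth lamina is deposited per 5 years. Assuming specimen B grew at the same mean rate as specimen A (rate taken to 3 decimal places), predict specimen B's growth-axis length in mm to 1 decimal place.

Specimen A: adjusted count: 4521 − 6 + 18 = 4533 growth laminae.
Specimen A: at 5 years per growth lamina, 4533 × 5 = 22665 years.
A: Mean rate = 859.9 mm / 22665 years ≈ 0.038 mm/year.
Specimen B: multiplying by 5 years per growth lamina: 3722 × 5 = 18610 years. B's length ≈ 0.038 × 18610 = 707.2 mm.

707.2 mm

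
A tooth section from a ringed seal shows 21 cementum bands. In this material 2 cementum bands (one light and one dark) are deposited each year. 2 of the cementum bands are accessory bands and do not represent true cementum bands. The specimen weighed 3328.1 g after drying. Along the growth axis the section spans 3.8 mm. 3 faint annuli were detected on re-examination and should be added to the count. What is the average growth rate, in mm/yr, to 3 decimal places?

Correcting the raw count gives 21 − 2 + 3 = 22 true cementum bands.
With 2 cementum bands per year, 22 / 2 = 11 years.
3.8 mm over 11 years gives 3.8 / 11 ≈ 0.345 mm/yr.

0.345 mm/yr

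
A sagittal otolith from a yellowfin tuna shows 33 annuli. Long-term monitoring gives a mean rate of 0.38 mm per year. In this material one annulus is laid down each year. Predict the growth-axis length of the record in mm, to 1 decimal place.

The record spans 33 years at 0.38 mm per year.
Length ≈ 0.38 × 33 = 12.5 mm.

12.5 mm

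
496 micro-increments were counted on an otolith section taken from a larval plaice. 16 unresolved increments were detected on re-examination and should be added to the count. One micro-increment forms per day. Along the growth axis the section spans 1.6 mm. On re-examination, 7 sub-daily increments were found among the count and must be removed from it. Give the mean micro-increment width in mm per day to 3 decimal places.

Correcting the raw count gives 496 − 7 + 16 = 505 true micro-increments.
Extension rate ≈ 1.6 / 505 = 0.003 mm per day.

0.003 mm per day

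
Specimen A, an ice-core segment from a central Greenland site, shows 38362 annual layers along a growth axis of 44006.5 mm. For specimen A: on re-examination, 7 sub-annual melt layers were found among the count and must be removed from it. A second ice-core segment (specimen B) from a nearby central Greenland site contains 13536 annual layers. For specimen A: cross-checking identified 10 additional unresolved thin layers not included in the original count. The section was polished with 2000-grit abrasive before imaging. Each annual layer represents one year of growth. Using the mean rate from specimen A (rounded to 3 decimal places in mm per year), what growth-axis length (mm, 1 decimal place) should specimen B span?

15525.8 mm

Specimen A: true annual layer count = 38362 − 7 + 10 = 38365.
A: Mean rate = 44006.5 mm / 38365 years ≈ 1.147 mm/yr.
Length of B = 1.147 × 13536 = 15525.8 mm.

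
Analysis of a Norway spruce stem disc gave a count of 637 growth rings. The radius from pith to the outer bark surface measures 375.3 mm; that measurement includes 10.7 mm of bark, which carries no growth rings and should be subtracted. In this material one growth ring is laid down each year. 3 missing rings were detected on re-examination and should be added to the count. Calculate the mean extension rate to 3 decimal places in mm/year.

True growth ring count = 637 + 3 = 640.
The growth record spans 375.3 − 10.7 = 364.6 mm.
Mean rate = 364.6 mm / 640 years ≈ 0.570 mm/year.

0.570 mm/year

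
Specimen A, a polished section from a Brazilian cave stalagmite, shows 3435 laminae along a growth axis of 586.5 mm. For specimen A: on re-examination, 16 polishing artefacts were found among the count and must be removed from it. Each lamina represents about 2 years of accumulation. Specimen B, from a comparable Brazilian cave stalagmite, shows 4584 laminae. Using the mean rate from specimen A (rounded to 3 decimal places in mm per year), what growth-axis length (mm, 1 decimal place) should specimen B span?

788.4 mm

Specimen A: after corrections the count is 3435 − 16 = 3419 laminae.
Specimen A: 3419 laminae at 2 years each span 3419 × 2 = 6838 years.
A: Mean rate = 586.5 mm / 6838 years ≈ 0.086 mm per year.
Specimen B: multiplying by 2 years per lamina: 4584 × 2 = 9168 years. For B, 0.086 mm/year × 9168 years = 788.4 mm.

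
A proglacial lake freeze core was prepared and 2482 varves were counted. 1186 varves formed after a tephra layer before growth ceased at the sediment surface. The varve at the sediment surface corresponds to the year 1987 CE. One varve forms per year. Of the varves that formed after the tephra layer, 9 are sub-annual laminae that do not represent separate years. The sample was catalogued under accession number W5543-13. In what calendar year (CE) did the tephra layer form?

810 CE

1186 varves post-date the tephra layer.
Removing the 9 false varves leaves 1186 − 9 = 1177 true varves beyond the tephra layer.
Counting back 1177 years from 1987 CE places the tephra layer in 1987 − 1177 = 810 CE.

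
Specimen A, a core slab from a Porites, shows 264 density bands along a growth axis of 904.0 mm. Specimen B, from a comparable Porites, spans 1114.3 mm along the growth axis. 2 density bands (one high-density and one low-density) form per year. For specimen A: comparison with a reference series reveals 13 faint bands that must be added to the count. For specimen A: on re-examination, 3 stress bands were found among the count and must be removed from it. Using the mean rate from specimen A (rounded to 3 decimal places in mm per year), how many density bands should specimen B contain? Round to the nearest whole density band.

Specimen A: after corrections the count is 264 − 3 + 13 = 274 density bands.
Specimen A: 274 density bands at 2 per year is 274 / 2 = 137 years.
A: 904.0 mm over 137 years gives 904.0 / 137 ≈ 6.599 mm/year.
Specimen B: 1114.3 mm / 6.599 mm per year = 168.86 years; at 2 density bands per year that is 168.86 × 2 ≈ 338 density bands.

338 density bands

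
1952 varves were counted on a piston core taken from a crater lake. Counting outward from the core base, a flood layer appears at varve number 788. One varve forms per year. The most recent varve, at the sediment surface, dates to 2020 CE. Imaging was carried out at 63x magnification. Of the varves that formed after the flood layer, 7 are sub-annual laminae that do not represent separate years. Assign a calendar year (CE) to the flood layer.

Between varve 788 and the sediment surface there are 1952 − 788 = 1164 varves.
Excluding 7 false varves: 1164 − 7 = 1157.
Counting back 1157 years from 2020 CE places the flood layer in 2020 − 1157 = 863 CE.

863 CE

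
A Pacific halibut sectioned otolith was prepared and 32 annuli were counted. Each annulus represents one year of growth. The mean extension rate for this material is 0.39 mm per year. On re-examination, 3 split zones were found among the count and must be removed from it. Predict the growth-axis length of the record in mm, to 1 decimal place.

Adjusted count: 32 − 3 = 29 annuli.
Length ≈ 0.39 × 29 = 11.3 mm.

11.3 mm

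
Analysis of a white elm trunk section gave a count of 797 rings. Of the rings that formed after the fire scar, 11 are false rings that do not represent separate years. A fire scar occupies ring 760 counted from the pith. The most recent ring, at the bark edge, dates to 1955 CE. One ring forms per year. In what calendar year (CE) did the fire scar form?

797 − 760 = 37 rings lie beyond the fire scar toward the bark edge.
Excluding 11 false rings: 37 − 11 = 26.
Counting back 26 years from 1955 CE places the fire scar in 1955 − 26 = 1929 CE.

1929 CE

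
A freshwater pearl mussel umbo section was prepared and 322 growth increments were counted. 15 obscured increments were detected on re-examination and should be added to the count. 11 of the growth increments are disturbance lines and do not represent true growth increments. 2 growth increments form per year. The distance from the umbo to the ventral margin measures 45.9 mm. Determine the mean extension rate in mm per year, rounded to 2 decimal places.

True growth increment count = 322 − 11 + 15 = 326.
326 growth increments at 2 per year is 326 / 2 = 163 years.
Mean rate = 45.9 mm / 163 years ≈ 0.28 mm per year.

0.28 mm per year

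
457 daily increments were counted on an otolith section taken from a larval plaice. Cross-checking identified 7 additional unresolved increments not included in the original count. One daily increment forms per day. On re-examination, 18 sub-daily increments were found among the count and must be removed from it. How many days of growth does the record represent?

446 days

True daily increment count = 457 − 18 + 7 = 446.
One daily increment per day makes the duration 446 days.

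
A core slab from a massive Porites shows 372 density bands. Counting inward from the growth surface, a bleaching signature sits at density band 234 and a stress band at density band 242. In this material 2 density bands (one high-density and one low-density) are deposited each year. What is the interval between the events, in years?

4 yr

Separation: 242 − 234 = 8 density bands.
Dividing by 2 density bands per year: 8 / 2 = 4 years.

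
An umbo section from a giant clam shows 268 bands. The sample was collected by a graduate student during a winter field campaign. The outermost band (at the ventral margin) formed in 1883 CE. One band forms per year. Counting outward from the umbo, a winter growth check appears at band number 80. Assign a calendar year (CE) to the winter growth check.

1695 CE

Between band 80 and the ventral margin there are 268 − 80 = 188 bands.
Counting back 188 years from 1883 CE places the winter growth check in 1883 − 188 = 1695 CE.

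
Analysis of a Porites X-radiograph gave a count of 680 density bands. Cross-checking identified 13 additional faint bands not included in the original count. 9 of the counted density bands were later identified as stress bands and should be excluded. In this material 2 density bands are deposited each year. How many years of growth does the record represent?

True density band count = 680 − 9 + 13 = 684.
684 density bands at 2 per year is 684 / 2 = 342 years.

342 yr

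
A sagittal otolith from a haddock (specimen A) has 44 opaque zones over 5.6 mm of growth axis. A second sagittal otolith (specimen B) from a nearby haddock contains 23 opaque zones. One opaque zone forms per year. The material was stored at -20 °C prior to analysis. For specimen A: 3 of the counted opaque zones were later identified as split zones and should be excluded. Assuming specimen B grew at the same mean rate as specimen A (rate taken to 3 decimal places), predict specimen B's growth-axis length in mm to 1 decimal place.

3.2 mm

Specimen A: after corrections the count is 44 − 3 = 41 opaque zones.
A: Mean rate = 5.6 mm / 41 years ≈ 0.137 mm per year.
B's length ≈ 0.137 × 23 = 3.2 mm.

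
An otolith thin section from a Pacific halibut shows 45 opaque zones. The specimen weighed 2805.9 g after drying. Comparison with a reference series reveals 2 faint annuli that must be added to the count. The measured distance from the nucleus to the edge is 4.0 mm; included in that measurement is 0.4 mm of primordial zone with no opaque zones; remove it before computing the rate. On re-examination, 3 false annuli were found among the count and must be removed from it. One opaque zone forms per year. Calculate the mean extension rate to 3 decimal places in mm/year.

0.082 mm/year

True opaque zone count = 45 − 3 + 2 = 44.
Net length = 4.0 − 0.4 = 3.6 mm.
Extension rate ≈ 3.6 / 44 = 0.082 mm/year.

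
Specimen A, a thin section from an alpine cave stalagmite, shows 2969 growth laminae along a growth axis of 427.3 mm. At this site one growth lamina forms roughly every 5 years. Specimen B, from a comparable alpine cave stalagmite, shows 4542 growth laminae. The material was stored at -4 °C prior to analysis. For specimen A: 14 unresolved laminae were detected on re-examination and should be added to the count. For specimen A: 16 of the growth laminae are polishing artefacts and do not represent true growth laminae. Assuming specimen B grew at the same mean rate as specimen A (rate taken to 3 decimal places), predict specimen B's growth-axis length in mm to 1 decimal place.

658.6 mm

Specimen A: adjusted count: 2969 − 16 + 14 = 2967 growth laminae.
Specimen A: 2967 growth laminae at 5 years each span 2967 × 5 = 14835 years.
A: Extension rate ≈ 427.3 / 14835 = 0.029 mm/yr.
Specimen B: multiplying by 5 years per growth lamina: 4542 × 5 = 22710 years. For B, 0.029 mm/year × 22710 years = 658.6 mm.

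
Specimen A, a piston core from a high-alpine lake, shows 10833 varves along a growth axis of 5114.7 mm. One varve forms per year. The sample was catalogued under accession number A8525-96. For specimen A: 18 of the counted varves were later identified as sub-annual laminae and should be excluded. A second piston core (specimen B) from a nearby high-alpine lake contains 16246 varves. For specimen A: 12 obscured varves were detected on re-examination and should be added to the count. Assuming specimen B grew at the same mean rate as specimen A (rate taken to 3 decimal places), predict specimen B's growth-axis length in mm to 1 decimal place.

Specimen A: after corrections the count is 10833 − 18 + 12 = 10827 varves.
A: 5114.7 mm over 10827 years gives 5114.7 / 10827 ≈ 0.472 mm/yr.
For B, 0.472 mm/year × 16246 years = 7668.1 mm.

7668.1 mm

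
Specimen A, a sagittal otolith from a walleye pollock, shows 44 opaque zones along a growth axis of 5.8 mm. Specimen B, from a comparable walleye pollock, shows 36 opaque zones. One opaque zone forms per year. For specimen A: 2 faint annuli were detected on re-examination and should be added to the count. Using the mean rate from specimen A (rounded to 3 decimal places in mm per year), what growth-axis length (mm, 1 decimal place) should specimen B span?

4.5 mm

Specimen A: correcting the raw count gives 44 + 2 = 46 true opaque zones.
A: Mean rate = 5.8 mm / 46 years ≈ 0.126 mm per year.
Length of B = 0.126 × 36 = 4.5 mm.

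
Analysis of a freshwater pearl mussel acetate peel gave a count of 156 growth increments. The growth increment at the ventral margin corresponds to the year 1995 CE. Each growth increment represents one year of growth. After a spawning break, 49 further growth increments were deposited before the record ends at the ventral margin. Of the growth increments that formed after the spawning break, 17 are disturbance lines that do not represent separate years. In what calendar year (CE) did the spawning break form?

1963 CE

49 growth increments formed after the spawning break.
Excluding 17 false growth increments: 49 − 17 = 32.
The growth increment at the ventral margin is 1995 CE, so the spawning break dates to 1995 − 32 = 1963 CE.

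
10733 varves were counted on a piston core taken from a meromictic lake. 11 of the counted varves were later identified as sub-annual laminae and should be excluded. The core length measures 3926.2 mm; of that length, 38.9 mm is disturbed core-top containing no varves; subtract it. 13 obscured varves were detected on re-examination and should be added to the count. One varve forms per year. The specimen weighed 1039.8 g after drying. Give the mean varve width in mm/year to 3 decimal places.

0.362 mm/year

After corrections the count is 10733 − 11 + 13 = 10735 varves.
Net length = 3926.2 − 38.9 = 3887.3 mm.
Mean rate = 3887.3 mm / 10735 years ≈ 0.362 mm/year.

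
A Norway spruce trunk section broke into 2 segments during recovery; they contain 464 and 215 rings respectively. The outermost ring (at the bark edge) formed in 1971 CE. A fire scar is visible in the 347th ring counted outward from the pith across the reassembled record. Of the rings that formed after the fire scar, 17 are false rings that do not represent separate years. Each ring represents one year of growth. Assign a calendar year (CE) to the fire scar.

Total rings = 464 + 215 = 679.
Between ring 347 and the bark edge there are 679 − 347 = 332 rings.
Excluding 17 false rings: 332 − 17 = 315.
Counting back 315 years from 1971 CE places the fire scar in 1971 − 315 = 1656 CE.

1656 CE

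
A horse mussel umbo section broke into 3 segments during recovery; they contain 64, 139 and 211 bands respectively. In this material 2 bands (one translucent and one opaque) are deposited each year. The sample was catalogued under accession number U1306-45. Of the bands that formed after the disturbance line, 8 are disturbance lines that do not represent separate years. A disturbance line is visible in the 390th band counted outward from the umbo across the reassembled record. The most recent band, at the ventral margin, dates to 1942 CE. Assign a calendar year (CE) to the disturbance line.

1934 CE

Total bands = 64 + 139 + 211 = 414.
414 − 390 = 24 bands lie beyond the disturbance line toward the ventral margin.
Removing the 8 false bands leaves 24 − 8 = 16 true bands beyond the disturbance line.
With 2 bands per year, 16 / 2 = 8 years.
Counting back 8 years from 1942 CE places the disturbance line in 1942 − 8 = 1934 CE.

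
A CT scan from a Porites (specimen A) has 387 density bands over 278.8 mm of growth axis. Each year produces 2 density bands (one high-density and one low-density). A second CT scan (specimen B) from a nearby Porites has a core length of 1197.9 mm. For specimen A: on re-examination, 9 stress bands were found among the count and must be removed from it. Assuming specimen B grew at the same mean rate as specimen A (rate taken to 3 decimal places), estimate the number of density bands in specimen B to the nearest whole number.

Specimen A: after corrections the count is 387 − 9 = 378 density bands.
Specimen A: 378 density bands at 2 per year is 378 / 2 = 189 years.
A: Mean rate = 278.8 mm / 189 years ≈ 1.475 mm/year.
Specimen B: 1197.9 mm / 1.475 mm per year = 812.14 years; at 2 density bands per year that is 812.14 × 2 ≈ 1624 density bands.

1624 density bands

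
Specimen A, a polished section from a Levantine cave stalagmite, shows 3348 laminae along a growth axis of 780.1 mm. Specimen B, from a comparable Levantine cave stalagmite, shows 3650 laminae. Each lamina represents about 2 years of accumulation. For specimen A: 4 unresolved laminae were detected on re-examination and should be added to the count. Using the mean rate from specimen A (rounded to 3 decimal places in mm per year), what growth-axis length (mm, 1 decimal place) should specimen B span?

Specimen A: correcting the raw count gives 3348 + 4 = 3352 true laminae.
Specimen A: multiplying by 2 years per lamina: 3352 × 2 = 6704 years.
A: Mean rate = 780.1 mm / 6704 years ≈ 0.116 mm/yr.
Specimen B: multiplying by 2 years per lamina: 3650 × 2 = 7300 years. For B, 0.116 mm/year × 7300 years = 846.8 mm.

846.8 mm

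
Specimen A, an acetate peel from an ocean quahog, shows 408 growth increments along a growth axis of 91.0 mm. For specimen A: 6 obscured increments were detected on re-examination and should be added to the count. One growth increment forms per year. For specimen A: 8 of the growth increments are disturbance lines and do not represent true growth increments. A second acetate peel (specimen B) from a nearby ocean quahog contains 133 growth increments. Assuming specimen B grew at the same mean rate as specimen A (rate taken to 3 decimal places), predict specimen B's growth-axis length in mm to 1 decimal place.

29.8 mm

Specimen A: after corrections the count is 408 − 8 + 6 = 406 growth increments.
A: Extension rate ≈ 91.0 / 406 = 0.224 mm/year.
For B, 0.224 mm/year × 133 years = 29.8 mm.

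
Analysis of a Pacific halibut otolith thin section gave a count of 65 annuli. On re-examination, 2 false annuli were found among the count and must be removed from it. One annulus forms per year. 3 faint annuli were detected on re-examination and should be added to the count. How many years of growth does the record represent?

66 years

True annulus count = 65 − 2 + 3 = 66.
At one annulus per year, that is 66 years.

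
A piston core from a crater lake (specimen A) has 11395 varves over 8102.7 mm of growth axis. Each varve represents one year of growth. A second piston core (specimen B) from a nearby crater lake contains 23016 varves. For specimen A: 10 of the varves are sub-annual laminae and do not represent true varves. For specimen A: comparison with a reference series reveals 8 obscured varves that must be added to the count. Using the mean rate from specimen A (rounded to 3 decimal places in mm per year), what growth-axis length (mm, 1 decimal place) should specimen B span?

16364.4 mm

Specimen A: correcting the raw count gives 11395 − 10 + 8 = 11393 true varves.
A: Mean rate = 8102.7 mm / 11393 years ≈ 0.711 mm per year.
For B, 0.711 mm/year × 23016 years = 16364.4 mm.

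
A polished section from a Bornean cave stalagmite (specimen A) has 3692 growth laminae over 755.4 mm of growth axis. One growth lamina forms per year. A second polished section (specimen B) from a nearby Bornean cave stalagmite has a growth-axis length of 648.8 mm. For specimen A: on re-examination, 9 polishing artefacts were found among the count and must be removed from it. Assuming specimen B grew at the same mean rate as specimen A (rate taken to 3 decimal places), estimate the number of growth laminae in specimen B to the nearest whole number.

Specimen A: after corrections the count is 3692 − 9 = 3683 growth laminae.
A: 755.4 mm over 3683 years gives 755.4 / 3683 ≈ 0.205 mm/yr.
B spans 648.8 / 0.205 = 3164.88 years ≈ 3165 growth laminae.

3165 growth laminae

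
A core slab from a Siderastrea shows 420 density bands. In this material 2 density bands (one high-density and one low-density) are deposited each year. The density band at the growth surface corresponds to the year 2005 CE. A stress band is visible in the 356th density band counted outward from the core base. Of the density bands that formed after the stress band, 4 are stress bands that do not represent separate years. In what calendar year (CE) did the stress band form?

1975 CE

420 − 356 = 64 density bands lie beyond the stress band toward the growth surface.
Removing the 4 false density bands leaves 64 − 4 = 60 true density bands beyond the stress band.
With 2 density bands per year, 60 / 2 = 30 years.
2005 − 30 = 1975 CE.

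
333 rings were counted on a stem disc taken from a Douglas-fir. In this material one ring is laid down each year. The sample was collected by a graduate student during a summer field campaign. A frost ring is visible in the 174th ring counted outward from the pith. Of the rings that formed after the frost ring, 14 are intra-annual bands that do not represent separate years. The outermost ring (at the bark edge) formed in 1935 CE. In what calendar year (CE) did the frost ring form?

1790 CE

333 − 174 = 159 rings lie beyond the frost ring toward the bark edge.
Removing the 14 false rings leaves 159 − 14 = 145 true rings beyond the frost ring.
The ring at the bark edge is 1935 CE, so the frost ring dates to 1935 − 145 = 1790 CE.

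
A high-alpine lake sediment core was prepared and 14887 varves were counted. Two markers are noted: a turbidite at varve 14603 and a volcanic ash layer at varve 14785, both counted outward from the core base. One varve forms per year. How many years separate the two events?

182 years

Separation: 14785 − 14603 = 182 varves.
At one varve per year, 182 years elapsed between them.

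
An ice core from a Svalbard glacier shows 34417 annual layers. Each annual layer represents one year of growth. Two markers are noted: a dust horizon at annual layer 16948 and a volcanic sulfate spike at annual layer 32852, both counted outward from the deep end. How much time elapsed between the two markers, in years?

15904 years

Separation: 32852 − 16948 = 15904 annual layers.
That is 15904 years at one annual layer per year.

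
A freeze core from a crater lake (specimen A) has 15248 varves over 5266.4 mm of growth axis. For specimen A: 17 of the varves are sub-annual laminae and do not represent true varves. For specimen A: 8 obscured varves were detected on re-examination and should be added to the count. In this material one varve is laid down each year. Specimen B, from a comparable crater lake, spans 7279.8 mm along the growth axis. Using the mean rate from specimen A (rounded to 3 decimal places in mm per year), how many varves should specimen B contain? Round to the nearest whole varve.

21040 varves

Specimen A: correcting the raw count gives 15248 − 17 + 8 = 15239 true varves.
A: Mean rate = 5266.4 mm / 15239 years ≈ 0.346 mm per year.
B spans 7279.8 / 0.346 = 21039.88 years ≈ 21040 varves.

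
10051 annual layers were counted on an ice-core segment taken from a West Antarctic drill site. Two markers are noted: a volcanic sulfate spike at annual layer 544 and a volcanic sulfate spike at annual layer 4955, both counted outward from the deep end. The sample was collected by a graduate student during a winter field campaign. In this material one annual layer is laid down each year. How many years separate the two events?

The two markers are separated by 4955 − 544 = 4411 annual layers.
One annual layer per year makes the interval 4411 years.

4411 years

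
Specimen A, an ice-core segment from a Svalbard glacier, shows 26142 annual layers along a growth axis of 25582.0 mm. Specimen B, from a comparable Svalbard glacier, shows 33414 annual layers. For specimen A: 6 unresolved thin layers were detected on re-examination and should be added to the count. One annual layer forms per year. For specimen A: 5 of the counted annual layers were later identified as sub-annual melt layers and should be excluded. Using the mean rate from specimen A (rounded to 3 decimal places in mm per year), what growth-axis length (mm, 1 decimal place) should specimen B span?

32712.3 mm

Specimen A: adjusted count: 26142 − 5 + 6 = 26143 annual layers.
A: 25582.0 mm over 26143 years gives 25582.0 / 26143 ≈ 0.979 mm/yr.
For B, 0.979 mm/year × 33414 years = 32712.3 mm.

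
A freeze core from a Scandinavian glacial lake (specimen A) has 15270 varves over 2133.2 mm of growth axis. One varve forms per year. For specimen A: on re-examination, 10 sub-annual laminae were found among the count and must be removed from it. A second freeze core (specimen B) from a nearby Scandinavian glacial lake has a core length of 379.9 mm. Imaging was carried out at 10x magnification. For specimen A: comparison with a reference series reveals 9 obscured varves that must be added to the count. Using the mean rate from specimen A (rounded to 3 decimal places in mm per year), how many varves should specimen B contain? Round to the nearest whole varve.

Specimen A: true varve count = 15270 − 10 + 9 = 15269.
A: 2133.2 mm over 15269 years gives 2133.2 / 15269 ≈ 0.140 mm/yr.
For B, 379.9 / 0.140 = 2713.57 years ≈ 2714 varves.

2714 varves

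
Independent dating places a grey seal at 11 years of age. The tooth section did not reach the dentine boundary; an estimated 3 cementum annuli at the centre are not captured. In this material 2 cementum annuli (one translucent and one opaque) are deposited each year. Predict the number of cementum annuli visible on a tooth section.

19 cementum annuli

With 2 cementum annuli per year, 11 years would produce 11 × 2 = 22 cementum annuli.
Subtracting the 3 cementum annuli not captured gives 22 − 3 = 19 cementum annuli in the record.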